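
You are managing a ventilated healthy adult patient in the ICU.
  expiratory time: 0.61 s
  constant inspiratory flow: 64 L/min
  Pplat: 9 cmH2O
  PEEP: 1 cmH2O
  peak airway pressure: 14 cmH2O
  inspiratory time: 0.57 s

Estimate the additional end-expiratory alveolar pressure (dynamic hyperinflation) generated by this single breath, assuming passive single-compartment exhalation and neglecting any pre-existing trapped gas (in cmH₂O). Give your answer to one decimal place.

1.4

Flow: 64 L/min ÷ 60 = 1.0667 L/s.
Vt = flow × Ti = 1.0667 L/s × 0.57 s × 1000 mL/L = 608.02 mL.
R = (PIP − Pplat)/V̇ = (14 − 9) / 1.0667 = 5.0/1.0667 = 4.687 cmH2O·s/L.
C = Vt/(Pplat − PEEP) = 608.02 / (9 − 1) = 608.02/8.0 = 76.003 mL/cmH2O.
τ = R × C = 4.687 × 0.076 L/cmH2O = 0.3562 s.
Fraction remaining = e^(−Te/τ) = e^(−0.61/0.3562) = 0.1804; trapped volume = 608.02 × 0.1804 = 109.69 mL.
Additional alveolar pressure from trapping ≈ V_trapped / C = 109.69 / 76.003 = 1.443 cmH2O.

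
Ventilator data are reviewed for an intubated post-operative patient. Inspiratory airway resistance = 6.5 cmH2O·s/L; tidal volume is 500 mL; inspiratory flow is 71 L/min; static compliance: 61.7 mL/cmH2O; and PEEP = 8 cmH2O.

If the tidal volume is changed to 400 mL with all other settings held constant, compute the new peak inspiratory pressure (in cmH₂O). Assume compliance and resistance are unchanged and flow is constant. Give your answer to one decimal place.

22.2

Flow: 71 L/min ÷ 60 = 1.1833 L/s.
PIP = Vt/C + R·V̇ + PEEP (constant-flow equation of motion).
Only the elastic term changes: ΔPIP = ΔVt / C = (400 − 500) / 61.7 = -1.621 cmH2O.
Original PIP = 500/61.7 + 6.5×1.1833 + 8 = 23.795 cmH2O; new PIP = 23.795 + (-1.621) = 22.174 cmH2O.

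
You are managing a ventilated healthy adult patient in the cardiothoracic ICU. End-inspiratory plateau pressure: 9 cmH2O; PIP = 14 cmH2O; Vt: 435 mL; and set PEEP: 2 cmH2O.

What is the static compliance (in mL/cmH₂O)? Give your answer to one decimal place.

Cstat = Vt / (Pplat − PEEP) = 435 / (9 − 2) = 435 / 7.0 = 62.143 mL/cmH2O.

62.1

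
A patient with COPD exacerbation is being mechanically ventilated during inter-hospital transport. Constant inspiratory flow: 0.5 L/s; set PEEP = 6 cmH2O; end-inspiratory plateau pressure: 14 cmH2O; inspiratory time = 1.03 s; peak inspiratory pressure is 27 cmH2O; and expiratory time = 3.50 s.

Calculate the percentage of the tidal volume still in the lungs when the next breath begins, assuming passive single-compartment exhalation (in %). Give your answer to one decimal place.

Vt = flow × Ti = 0.5 L/s × 1.03 s × 1000 mL/L = 515.0 mL.
R = (PIP − Pplat)/V̇ = (27 − 14) / 0.5 = 13.0/0.5 = 26.0 cmH2O·s/L.
C = Vt/(Pplat − PEEP) = 515.0 / (14 − 6) = 515.0/8.0 = 64.375 mL/cmH2O.
τ = R × C = 26.0 × 0.06438 L/cmH2O = 1.674 s.
Fraction remaining at end-expiration = e^(−Te/τ) = e^(−3.50/1.674) = 0.1236 → 12.36%.

12.4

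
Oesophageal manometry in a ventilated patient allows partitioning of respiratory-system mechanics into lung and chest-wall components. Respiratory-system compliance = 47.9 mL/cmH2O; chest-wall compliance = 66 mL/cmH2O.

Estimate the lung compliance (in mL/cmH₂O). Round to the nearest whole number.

175

1/CL = 1/Crs − 1/Ccw.
1/CL = 1/47.9 − 1/66 = 0.005725.
CL = 174.67 mL/cmH2O.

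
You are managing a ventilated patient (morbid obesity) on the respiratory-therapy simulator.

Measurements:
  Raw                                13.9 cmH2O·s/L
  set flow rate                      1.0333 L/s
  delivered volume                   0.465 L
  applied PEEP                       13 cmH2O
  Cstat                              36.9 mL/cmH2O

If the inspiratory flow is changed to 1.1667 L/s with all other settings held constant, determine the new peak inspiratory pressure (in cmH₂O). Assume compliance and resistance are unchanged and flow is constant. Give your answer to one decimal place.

41.8

PIP = Vt/C + R·V̇ + PEEP (constant-flow equation of motion).
Only the resistive term changes: ΔPIP = R × ΔV̇ = 13.9 × (1.1667 − 1.0333) = 13.9 × 0.1334 = 1.854 cmH2O.
Original PIP = 465/36.9 + 13.9×1.0333 + 13 = 39.964 cmH2O; new PIP = 39.964 + (1.854) = 41.818 cmH2O.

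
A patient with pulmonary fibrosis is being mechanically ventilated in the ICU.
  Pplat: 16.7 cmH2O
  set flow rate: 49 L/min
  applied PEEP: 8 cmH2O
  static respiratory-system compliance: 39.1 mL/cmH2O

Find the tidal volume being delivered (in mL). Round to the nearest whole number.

Vt = Cstat × (Pplat − PEEP) = 39.1 × (16.7 − 8) = 39.1 × 8.7 = 340.17 mL.

340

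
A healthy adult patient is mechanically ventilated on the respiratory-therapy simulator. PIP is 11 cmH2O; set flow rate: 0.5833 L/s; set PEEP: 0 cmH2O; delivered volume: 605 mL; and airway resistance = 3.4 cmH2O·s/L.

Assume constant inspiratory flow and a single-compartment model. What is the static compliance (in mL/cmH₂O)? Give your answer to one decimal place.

Equation of motion (constant flow): PIP = Vt/C + R·V̇ + PEEP.
Vt/C = PIP − R·V̇ − PEEP = 11 − 3.4×0.5833 − 0 = 11 − 1.983 − 0 = 9.017 cmH2O.
C = Vt / 9.017 = 605 / 9.017 = 67.095 mL/cmH2O.

67.1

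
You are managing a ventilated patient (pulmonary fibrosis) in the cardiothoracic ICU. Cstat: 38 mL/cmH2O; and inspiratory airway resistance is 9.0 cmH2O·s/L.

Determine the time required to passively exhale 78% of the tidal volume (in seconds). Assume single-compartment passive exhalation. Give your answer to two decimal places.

τ = R × C = 9.0 × 38 mL/cmH2O = 9.0 × 0.038 L/cmH2O = 0.342 s.
Exhaled fraction f = 1 − e^(−t/τ) → t = −τ·ln(1 − f) = −0.342·ln(0.22) = 0.5178 s.

0.52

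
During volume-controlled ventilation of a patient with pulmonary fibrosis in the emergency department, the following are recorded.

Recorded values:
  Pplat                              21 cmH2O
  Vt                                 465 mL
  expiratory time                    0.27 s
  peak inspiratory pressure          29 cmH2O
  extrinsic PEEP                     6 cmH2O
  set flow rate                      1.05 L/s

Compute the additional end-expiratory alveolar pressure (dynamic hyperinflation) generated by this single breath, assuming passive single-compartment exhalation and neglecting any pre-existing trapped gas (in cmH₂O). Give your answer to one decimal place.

R = (PIP − Pplat)/V̇ = (29 − 21) / 1.05 = 8.0/1.05 = 7.619 cmH2O·s/L.
C = Vt/(Pplat − PEEP) = 465.0 / (21 − 6) = 465.0/15.0 = 31.0 mL/cmH2O.
τ = R × C = 7.619 × 0.031 L/cmH2O = 0.2362 s.
Fraction remaining = e^(−Te/τ) = e^(−0.27/0.2362) = 0.3188; trapped volume = 465.0 × 0.3188 = 148.24 mL.
Additional alveolar pressure from trapping ≈ V_trapped / C = 148.24 / 31.0 = 4.782 cmH2O.

4.8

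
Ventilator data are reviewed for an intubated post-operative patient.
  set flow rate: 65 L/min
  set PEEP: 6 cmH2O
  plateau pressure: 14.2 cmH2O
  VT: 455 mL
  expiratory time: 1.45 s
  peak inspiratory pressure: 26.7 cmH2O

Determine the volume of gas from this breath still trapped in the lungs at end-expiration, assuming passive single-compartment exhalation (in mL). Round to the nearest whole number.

47

Flow: 65 L/min ÷ 60 = 1.0833 L/s.
R = (PIP − Pplat)/V̇ = (26.7 − 14.2) / 1.0833 = 12.5/1.0833 = 11.539 cmH2O·s/L.
C = Vt/(Pplat − PEEP) = 455.0 / (14.2 − 6) = 455.0/8.2 = 55.488 mL/cmH2O.
τ = R × C = 11.539 × 0.05549 L/cmH2O = 0.6403 s.
Fraction remaining = e^(−Te/τ) = e^(−1.45/0.6403) = 0.1039.
Trapped volume = 455.0 × 0.1039 = 47.275 mL.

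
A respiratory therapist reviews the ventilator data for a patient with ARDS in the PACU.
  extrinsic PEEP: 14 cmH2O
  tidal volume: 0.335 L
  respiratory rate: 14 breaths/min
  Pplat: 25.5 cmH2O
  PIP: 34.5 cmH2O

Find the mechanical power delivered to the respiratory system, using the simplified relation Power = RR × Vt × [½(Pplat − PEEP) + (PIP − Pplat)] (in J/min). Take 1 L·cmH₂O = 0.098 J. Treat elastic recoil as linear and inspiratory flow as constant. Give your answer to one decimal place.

Per-breath work = Vt × [½(Pplat−PEEP) + (PIP−Pplat)] = 0.335 × [0.5×11.5 + 9.0] = 0.335 × 14.75 = 4.941 L·cmH2O.
Power = 14 × 4.941 = 69.174 L·cmH2O/min.
× 0.098 J/(L·cmH2O) → 6.779 J/min.

6.8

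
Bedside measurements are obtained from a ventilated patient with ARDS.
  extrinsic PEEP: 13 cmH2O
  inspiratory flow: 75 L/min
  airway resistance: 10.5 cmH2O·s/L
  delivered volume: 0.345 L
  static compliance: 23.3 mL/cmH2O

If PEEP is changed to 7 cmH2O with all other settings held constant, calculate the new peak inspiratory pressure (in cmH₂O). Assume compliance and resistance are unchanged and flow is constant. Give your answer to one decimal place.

Flow: 75 L/min ÷ 60 = 1.25 L/s.
PIP = Vt/C + R·V̇ + PEEP (constant-flow equation of motion).
Only the baseline term changes: ΔPIP = ΔPEEP = 7 − 13 = -6.0 cmH2O.
Original PIP = 345/23.3 + 10.5×1.25 + 13 = 40.932 cmH2O; new PIP = 40.932 + (-6.0) = 34.932 cmH2O.

34.9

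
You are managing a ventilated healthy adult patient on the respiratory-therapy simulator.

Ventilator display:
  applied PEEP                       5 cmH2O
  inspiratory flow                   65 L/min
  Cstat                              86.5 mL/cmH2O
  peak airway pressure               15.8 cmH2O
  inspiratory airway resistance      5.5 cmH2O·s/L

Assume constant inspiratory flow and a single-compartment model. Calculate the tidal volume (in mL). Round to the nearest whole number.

419

Flow: 65 L/min ÷ 60 = 1.0833 L/s.
Equation of motion (constant flow): PIP = Vt/C + R·V̇ + PEEP.
Vt/C = PIP − R·V̇ − PEEP = 15.8 − 5.958 − 5 = 4.842 cmH2O.
Vt = C × 4.842 = 86.5 × 4.842 = 418.83 mL.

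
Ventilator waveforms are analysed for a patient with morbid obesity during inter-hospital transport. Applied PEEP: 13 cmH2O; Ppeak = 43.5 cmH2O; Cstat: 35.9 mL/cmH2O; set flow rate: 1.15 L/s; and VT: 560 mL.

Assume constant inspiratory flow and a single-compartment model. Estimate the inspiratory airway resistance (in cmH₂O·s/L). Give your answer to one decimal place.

13.0

Equation of motion (constant flow): PIP = Vt/C + R·V̇ + PEEP.
R·V̇ = PIP − Vt/C − PEEP = 43.5 − 560/35.9 − 13 = 43.5 − 15.599 − 13 = 14.901 cmH2O.
R = 14.901 / 1.15 = 12.957 cmH2O·s/L.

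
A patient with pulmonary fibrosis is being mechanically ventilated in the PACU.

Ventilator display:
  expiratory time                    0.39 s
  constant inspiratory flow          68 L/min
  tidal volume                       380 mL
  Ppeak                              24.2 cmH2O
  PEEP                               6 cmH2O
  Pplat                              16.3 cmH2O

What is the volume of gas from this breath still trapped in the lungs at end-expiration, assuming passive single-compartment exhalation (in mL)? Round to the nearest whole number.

83

Flow: 68 L/min ÷ 60 = 1.1333 L/s.
R = (PIP − Pplat)/V̇ = (24.2 − 16.3) / 1.1333 = 7.9/1.1333 = 6.971 cmH2O·s/L.
C = Vt/(Pplat − PEEP) = 380.0 / (16.3 − 6) = 380.0/10.3 = 36.893 mL/cmH2O.
τ = R × C = 6.971 × 0.03689 L/cmH2O = 0.2572 s.
Fraction remaining = e^(−Te/τ) = e^(−0.39/0.2572) = 0.2195.
Trapped volume = 380.0 × 0.2195 = 83.41 mL.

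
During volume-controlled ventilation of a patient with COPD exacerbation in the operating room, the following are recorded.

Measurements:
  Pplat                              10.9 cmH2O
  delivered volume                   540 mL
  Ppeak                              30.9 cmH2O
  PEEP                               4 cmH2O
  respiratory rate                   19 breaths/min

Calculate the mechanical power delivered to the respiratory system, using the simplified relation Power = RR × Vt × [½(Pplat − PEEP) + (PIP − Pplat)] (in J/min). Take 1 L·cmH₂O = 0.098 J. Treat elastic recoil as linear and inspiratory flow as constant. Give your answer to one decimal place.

23.6

Per-breath work = Vt × [½(Pplat−PEEP) + (PIP−Pplat)] = 0.540 × [0.5×6.9 + 20.0] = 0.540 × 23.45 = 12.663 L·cmH2O.
Power = 19 × 12.663 = 240.6 L·cmH2O/min.
× 0.098 J/(L·cmH2O) → 23.579 J/min.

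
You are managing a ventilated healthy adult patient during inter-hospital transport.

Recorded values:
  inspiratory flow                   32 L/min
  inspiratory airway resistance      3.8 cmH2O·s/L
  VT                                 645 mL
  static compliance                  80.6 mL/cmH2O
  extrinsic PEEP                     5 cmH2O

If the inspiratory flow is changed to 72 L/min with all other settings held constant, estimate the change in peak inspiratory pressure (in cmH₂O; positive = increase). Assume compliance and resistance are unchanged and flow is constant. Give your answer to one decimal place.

2.5

Flow: 32 L/min ÷ 60 = 0.5333 L/s.
New flow: 72 L/min ÷ 60 = 1.2 L/s.
PIP = Vt/C + R·V̇ + PEEP (constant-flow equation of motion).
Only the resistive term changes: ΔPIP = R × ΔV̇ = 3.8 × (1.2 − 0.5333) = 3.8 × 0.6667 = 2.533 cmH2O.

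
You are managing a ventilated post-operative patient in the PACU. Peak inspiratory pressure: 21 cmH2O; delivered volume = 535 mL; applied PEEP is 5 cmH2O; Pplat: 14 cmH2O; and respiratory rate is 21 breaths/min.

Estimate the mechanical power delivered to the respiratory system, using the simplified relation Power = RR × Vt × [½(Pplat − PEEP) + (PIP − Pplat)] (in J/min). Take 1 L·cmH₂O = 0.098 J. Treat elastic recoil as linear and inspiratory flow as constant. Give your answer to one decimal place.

12.7

Per-breath work = Vt × [½(Pplat−PEEP) + (PIP−Pplat)] = 0.535 × [0.5×9.0 + 7.0] = 0.535 × 11.5 = 6.153 L·cmH2O.
Power = 21 × 6.153 = 129.21 L·cmH2O/min.
× 0.098 J/(L·cmH2O) → 12.663 J/min.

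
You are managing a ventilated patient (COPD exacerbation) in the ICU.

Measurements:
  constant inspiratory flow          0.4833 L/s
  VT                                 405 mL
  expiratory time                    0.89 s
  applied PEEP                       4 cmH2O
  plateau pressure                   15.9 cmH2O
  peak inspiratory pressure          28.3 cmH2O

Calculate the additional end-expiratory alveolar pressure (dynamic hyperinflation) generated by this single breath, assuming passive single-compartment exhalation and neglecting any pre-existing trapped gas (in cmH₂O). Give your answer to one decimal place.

4.3

R = (PIP − Pplat)/V̇ = (28.3 − 15.9) / 0.4833 = 12.4/0.4833 = 25.657 cmH2O·s/L.
C = Vt/(Pplat − PEEP) = 405.0 / (15.9 − 4) = 405.0/11.9 = 34.034 mL/cmH2O.
τ = R × C = 25.657 × 0.03403 L/cmH2O = 0.8731 s.
Fraction remaining = e^(−Te/τ) = e^(−0.89/0.8731) = 0.3608; trapped volume = 405.0 × 0.3608 = 146.12 mL.
Additional alveolar pressure from trapping ≈ V_trapped / C = 146.12 / 34.034 = 4.293 cmH2O.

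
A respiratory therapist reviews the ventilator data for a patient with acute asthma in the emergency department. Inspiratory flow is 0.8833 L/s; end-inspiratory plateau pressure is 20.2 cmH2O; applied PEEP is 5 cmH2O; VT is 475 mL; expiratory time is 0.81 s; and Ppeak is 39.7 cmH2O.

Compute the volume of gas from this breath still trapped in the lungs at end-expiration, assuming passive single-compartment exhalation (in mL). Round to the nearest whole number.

147

R = (PIP − Pplat)/V̇ = (39.7 − 20.2) / 0.8833 = 19.5/0.8833 = 22.076 cmH2O·s/L.
C = Vt/(Pplat − PEEP) = 475.0 / (20.2 − 5) = 475.0/15.2 = 31.25 mL/cmH2O.
τ = R × C = 22.076 × 0.03125 L/cmH2O = 0.6899 s.
Fraction remaining = e^(−Te/τ) = e^(−0.81/0.6899) = 0.3091.
Trapped volume = 475.0 × 0.3091 = 146.82 mL.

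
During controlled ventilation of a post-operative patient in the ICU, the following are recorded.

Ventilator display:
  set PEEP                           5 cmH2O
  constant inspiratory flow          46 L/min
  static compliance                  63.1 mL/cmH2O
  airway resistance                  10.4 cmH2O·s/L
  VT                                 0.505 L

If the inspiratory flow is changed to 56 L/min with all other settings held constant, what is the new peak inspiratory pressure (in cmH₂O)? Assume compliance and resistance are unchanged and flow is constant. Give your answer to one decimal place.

22.7

Flow: 46 L/min ÷ 60 = 0.7667 L/s.
New flow: 56 L/min ÷ 60 = 0.9333 L/s.
PIP = Vt/C + R·V̇ + PEEP (constant-flow equation of motion).
Only the resistive term changes: ΔPIP = R × ΔV̇ = 10.4 × (0.9333 − 0.7667) = 10.4 × 0.1666 = 1.733 cmH2O.
Original PIP = 505/63.1 + 10.4×0.7667 + 5 = 20.977 cmH2O; new PIP = 20.977 + (1.733) = 22.71 cmH2O.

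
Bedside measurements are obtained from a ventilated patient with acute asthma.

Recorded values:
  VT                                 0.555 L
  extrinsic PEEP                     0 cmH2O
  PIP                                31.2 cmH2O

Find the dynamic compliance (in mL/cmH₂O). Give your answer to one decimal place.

Dynamic compliance = Vt / (PIP − PEEP) = 555 / (31.2 − 0) = 555 / 31.2 = 17.788 mL/cmH2O.

17.8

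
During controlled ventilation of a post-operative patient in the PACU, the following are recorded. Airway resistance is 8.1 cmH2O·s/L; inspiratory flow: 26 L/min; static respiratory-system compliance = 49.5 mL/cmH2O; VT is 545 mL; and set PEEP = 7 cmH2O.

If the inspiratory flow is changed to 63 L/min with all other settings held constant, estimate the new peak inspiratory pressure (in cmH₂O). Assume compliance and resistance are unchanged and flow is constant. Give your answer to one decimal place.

Flow: 26 L/min ÷ 60 = 0.4333 L/s.
New flow: 63 L/min ÷ 60 = 1.05 L/s.
PIP = Vt/C + R·V̇ + PEEP (constant-flow equation of motion).
Only the resistive term changes: ΔPIP = R × ΔV̇ = 8.1 × (1.05 − 0.4333) = 8.1 × 0.6167 = 4.995 cmH2O.
Original PIP = 545/49.5 + 8.1×0.4333 + 7 = 21.52 cmH2O; new PIP = 21.52 + (4.995) = 26.515 cmH2O.

26.5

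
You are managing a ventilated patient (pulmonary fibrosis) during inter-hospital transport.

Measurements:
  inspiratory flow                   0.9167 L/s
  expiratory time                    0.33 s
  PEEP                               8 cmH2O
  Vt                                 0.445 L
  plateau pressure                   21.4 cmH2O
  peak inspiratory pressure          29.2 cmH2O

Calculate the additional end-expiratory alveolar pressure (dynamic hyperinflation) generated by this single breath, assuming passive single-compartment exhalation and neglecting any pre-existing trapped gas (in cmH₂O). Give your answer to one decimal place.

R = (PIP − Pplat)/V̇ = (29.2 − 21.4) / 0.9167 = 7.8/0.9167 = 8.509 cmH2O·s/L.
C = Vt/(Pplat − PEEP) = 445.0 / (21.4 − 8) = 445.0/13.4 = 33.209 mL/cmH2O.
τ = R × C = 8.509 × 0.03321 L/cmH2O = 0.2826 s.
Fraction remaining = e^(−Te/τ) = e^(−0.33/0.2826) = 0.3111; trapped volume = 445.0 × 0.3111 = 138.44 mL.
Additional alveolar pressure from trapping ≈ V_trapped / C = 138.44 / 33.209 = 4.169 cmH2O.

4.2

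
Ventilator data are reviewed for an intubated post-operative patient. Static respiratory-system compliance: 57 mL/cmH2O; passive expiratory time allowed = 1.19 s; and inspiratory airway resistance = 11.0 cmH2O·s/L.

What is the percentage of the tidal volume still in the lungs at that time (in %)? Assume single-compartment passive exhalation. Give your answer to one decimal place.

15.0

τ = R × C = 11.0 × 57 mL/cmH2O = 11.0 × 0.057 L/cmH2O = 0.627 s.
Passive exhalation: V(t)/V₀ = e^(−t/τ) = e^(−1.19/0.627) = 0.1499.
Fraction remaining = 0.1499 → 14.99%.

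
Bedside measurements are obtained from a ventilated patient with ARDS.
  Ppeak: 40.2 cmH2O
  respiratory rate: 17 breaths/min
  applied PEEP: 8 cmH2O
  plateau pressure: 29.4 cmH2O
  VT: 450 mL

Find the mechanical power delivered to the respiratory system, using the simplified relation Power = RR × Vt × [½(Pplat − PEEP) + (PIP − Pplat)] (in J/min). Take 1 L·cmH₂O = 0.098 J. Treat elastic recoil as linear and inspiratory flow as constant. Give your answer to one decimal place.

Per-breath work = Vt × [½(Pplat−PEEP) + (PIP−Pplat)] = 0.450 × [0.5×21.4 + 10.8] = 0.450 × 21.5 = 9.675 L·cmH2O.
Power = 17 × 9.675 = 164.48 L·cmH2O/min.
× 0.098 J/(L·cmH2O) → 16.119 J/min.

16.1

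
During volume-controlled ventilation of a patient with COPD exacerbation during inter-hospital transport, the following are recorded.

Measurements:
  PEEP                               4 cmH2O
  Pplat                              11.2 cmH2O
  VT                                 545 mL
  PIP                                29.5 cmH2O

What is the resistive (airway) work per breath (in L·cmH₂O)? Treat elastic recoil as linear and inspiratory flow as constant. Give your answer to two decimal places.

9.97

With constant inspiratory flow the resistive pressure is constant at PIP − Pplat = 29.5 − 11.2 = 18.3 cmH2O, so resistive work = 18.3 × 0.545 = 9.974 L·cmH2O.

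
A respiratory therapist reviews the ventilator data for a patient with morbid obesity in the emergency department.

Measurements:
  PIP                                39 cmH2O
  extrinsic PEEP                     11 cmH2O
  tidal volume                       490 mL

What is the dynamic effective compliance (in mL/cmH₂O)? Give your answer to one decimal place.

17.5

Dynamic compliance = Vt / (PIP − PEEP) = 490 / (39 − 11) = 490 / 28.0 = 17.5 mL/cmH2O.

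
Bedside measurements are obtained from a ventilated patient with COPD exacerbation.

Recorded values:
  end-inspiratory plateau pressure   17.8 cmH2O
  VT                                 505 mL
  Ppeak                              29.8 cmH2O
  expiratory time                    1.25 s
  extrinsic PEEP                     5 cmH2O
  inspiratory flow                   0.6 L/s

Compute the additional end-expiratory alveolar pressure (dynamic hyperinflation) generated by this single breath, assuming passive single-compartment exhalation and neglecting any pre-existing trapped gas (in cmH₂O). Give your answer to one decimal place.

2.6

R = (PIP − Pplat)/V̇ = (29.8 − 17.8) / 0.6 = 12.0/0.6 = 20.0 cmH2O·s/L.
C = Vt/(Pplat − PEEP) = 505.0 / (17.8 − 5) = 505.0/12.8 = 39.453 mL/cmH2O.
τ = R × C = 20.0 × 0.03945 L/cmH2O = 0.789 s.
Fraction remaining = e^(−Te/τ) = e^(−1.25/0.789) = 0.2051; trapped volume = 505.0 × 0.2051 = 103.58 mL.
Additional alveolar pressure from trapping ≈ V_trapped / C = 103.58 / 39.453 = 2.625 cmH2O.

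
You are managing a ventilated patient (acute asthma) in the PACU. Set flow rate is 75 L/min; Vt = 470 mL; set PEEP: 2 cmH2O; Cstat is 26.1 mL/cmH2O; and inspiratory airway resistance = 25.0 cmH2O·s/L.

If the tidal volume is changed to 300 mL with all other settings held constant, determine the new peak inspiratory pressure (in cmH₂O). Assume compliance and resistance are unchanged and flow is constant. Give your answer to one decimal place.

44.7

Flow: 75 L/min ÷ 60 = 1.25 L/s.
PIP = Vt/C + R·V̇ + PEEP (constant-flow equation of motion).
Only the elastic term changes: ΔPIP = ΔVt / C = (300 − 470) / 26.1 = -6.513 cmH2O.
Original PIP = 470/26.1 + 25.0×1.25 + 2 = 51.258 cmH2O; new PIP = 51.258 + (-6.513) = 44.745 cmH2O.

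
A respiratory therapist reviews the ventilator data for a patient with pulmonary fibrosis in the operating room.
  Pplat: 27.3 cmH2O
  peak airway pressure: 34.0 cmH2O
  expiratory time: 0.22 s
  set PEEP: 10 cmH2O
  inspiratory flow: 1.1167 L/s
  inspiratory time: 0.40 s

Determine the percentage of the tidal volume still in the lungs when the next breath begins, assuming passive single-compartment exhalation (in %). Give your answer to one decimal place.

Vt = flow × Ti = 1.1167 L/s × 0.40 s × 1000 mL/L = 446.68 mL.
R = (PIP − Pplat)/V̇ = (34.0 − 27.3) / 1.1167 = 6.7/1.1167 = 6.0 cmH2O·s/L.
C = Vt/(Pplat − PEEP) = 446.68 / (27.3 − 10) = 446.68/17.3 = 25.82 mL/cmH2O.
τ = R × C = 6.0 × 0.02582 L/cmH2O = 0.1549 s.
Fraction remaining at end-expiration = e^(−Te/τ) = e^(−0.22/0.1549) = 0.2416 → 24.16%.

24.2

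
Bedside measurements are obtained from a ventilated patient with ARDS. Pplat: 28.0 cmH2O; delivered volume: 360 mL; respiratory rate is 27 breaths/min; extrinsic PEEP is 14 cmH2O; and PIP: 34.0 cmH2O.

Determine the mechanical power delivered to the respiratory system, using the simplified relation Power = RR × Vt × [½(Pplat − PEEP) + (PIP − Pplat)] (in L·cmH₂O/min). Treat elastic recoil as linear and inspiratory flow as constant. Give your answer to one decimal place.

126.4

Per-breath work = Vt × [½(Pplat−PEEP) + (PIP−Pplat)] = 0.360 × [0.5×14.0 + 6.0] = 0.360 × 13.0 = 4.68 L·cmH2O.
Power = 27 × 4.68 = 126.36 L·cmH2O/min.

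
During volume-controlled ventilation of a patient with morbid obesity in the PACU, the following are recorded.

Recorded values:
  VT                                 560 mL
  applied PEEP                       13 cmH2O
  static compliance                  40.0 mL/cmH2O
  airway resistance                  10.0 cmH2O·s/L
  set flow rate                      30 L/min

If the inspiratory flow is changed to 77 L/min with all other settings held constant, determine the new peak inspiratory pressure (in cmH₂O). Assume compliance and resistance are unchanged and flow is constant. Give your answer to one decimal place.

39.8

Flow: 30 L/min ÷ 60 = 0.5 L/s.
New flow: 77 L/min ÷ 60 = 1.2833 L/s.
PIP = Vt/C + R·V̇ + PEEP (constant-flow equation of motion).
Only the resistive term changes: ΔPIP = R × ΔV̇ = 10.0 × (1.2833 − 0.5) = 10.0 × 0.7833 = 7.833 cmH2O.
Original PIP = 560/40.0 + 10.0×0.5 + 13 = 32.0 cmH2O; new PIP = 32.0 + (7.833) = 39.833 cmH2O.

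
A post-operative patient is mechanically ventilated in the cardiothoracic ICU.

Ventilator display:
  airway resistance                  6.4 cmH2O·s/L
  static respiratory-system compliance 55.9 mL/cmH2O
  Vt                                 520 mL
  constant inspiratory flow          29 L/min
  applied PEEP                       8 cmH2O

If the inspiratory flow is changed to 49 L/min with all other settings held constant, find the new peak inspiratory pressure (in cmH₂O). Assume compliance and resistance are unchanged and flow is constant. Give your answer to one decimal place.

Flow: 29 L/min ÷ 60 = 0.4833 L/s.
New flow: 49 L/min ÷ 60 = 0.8167 L/s.
PIP = Vt/C + R·V̇ + PEEP (constant-flow equation of motion).
Only the resistive term changes: ΔPIP = R × ΔV̇ = 6.4 × (0.8167 − 0.4833) = 6.4 × 0.3334 = 2.134 cmH2O.
Original PIP = 520/55.9 + 6.4×0.4833 + 8 = 20.395 cmH2O; new PIP = 20.395 + (2.134) = 22.529 cmH2O.

22.5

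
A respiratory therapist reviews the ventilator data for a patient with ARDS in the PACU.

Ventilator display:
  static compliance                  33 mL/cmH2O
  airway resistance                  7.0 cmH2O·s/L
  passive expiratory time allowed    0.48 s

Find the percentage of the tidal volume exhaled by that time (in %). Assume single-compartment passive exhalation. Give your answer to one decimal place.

τ = R × C = 7.0 × 33 mL/cmH2O = 7.0 × 0.033 L/cmH2O = 0.231 s.
Passive exhalation: V(t)/V₀ = e^(−t/τ) = e^(−0.48/0.231) = 0.1252.
Fraction exhaled = 1 − 0.1252 = 0.8748 → 87.48%.

87.5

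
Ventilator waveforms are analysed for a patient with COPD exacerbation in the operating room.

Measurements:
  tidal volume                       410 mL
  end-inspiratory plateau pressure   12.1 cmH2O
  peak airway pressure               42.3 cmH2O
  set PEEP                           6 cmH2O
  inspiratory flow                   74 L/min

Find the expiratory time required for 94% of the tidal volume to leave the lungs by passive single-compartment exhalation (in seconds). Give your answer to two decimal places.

4.63

Flow: 74 L/min ÷ 60 = 1.2333 L/s.
R = (PIP − Pplat)/V̇ = (42.3 − 12.1) / 1.2333 = 30.2/1.2333 = 24.487 cmH2O·s/L.
C = Vt/(Pplat − PEEP) = 410.0 / (12.1 − 6) = 410.0/6.1 = 67.213 mL/cmH2O.
τ = R × C = 24.487 × 0.06721 L/cmH2O = 1.646 s.
t = −τ·ln(1 − 0.94) = −1.646·ln(0.06) = 4.631 s.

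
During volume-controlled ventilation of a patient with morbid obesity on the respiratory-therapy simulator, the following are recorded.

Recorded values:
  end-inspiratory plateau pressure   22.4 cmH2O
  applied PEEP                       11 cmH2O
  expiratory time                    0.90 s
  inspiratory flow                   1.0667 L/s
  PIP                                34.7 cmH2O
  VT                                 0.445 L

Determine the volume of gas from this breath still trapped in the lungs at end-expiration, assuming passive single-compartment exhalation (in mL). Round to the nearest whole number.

R = (PIP − Pplat)/V̇ = (34.7 − 22.4) / 1.0667 = 12.3/1.0667 = 11.531 cmH2O·s/L.
C = Vt/(Pplat − PEEP) = 445.0 / (22.4 − 11) = 445.0/11.4 = 39.035 mL/cmH2O.
τ = R × C = 11.531 × 0.03904 L/cmH2O = 0.4502 s.
Fraction remaining = e^(−Te/τ) = e^(−0.90/0.4502) = 0.1355.
Trapped volume = 445.0 × 0.1355 = 60.298 mL.

60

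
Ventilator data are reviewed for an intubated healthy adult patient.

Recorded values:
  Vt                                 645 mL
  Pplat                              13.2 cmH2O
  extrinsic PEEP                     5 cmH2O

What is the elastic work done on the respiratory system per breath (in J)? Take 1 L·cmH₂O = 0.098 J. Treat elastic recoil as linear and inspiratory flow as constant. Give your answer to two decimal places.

0.26

Elastic work ≈ ½ × (Pplat − PEEP) × Vt = 0.5 × (13.2 − 5) × 0.645 L = 0.5 × 8.2 × 0.645 = 2.645 L·cmH2O.
× 0.098 J/(L·cmH2O) → 0.2592 J.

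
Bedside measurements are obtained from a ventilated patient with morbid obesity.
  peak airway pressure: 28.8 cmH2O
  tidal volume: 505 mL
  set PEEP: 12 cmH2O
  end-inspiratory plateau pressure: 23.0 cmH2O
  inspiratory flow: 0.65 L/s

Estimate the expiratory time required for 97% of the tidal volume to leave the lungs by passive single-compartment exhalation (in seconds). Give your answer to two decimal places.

R = (PIP − Pplat)/V̇ = (28.8 − 23.0) / 0.65 = 5.8/0.65 = 8.923 cmH2O·s/L.
C = Vt/(Pplat − PEEP) = 505.0 / (23.0 − 12) = 505.0/11.0 = 45.909 mL/cmH2O.
τ = R × C = 8.923 × 0.04591 L/cmH2O = 0.4097 s.
t = −τ·ln(1 − 0.97) = −0.4097·ln(0.03) = 1.437 s.

1.44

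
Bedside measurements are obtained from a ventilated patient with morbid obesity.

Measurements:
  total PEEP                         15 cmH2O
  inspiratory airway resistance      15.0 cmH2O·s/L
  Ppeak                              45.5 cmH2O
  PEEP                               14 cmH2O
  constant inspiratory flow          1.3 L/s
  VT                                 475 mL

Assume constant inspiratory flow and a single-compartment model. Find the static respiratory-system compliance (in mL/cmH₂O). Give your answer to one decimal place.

43.2

Total PEEP = 15 cmH2O (set 14 + intrinsic 1); this is the baseline alveolar pressure.
Equation of motion (constant flow): PIP = Vt/C + R·V̇ + PEEP.
Vt/C = PIP − R·V̇ − PEEP = 45.5 − 15.0×1.3 − 15 = 45.5 − 19.5 − 15 = 11.0 cmH2O.
C = Vt / 11.0 = 475 / 11.0 = 43.182 mL/cmH2O.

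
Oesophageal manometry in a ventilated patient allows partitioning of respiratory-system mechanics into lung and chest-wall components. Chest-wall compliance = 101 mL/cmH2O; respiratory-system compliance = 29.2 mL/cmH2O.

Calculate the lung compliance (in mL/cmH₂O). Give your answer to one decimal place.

1/CL = 1/Crs − 1/Ccw.
1/CL = 1/29.2 − 1/101 = 0.02435.
CL = 41.068 mL/cmH2O.

41.1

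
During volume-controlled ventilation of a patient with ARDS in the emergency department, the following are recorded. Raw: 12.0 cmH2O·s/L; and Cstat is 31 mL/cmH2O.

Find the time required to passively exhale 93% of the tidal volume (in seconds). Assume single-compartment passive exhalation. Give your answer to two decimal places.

0.99

τ = R × C = 12.0 × 31 mL/cmH2O = 12.0 × 0.031 L/cmH2O = 0.372 s.
Exhaled fraction f = 1 − e^(−t/τ) → t = −τ·ln(1 − f) = −0.372·ln(0.07) = 0.9892 s.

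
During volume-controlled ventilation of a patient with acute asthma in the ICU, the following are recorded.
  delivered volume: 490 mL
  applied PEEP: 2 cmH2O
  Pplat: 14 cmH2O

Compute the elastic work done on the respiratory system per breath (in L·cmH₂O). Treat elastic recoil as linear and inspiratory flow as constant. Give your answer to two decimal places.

Elastic work ≈ ½ × (Pplat − PEEP) × Vt = 0.5 × (14 − 2) × 0.490 L = 0.5 × 12.0 × 0.490 = 2.94 L·cmH2O.

2.94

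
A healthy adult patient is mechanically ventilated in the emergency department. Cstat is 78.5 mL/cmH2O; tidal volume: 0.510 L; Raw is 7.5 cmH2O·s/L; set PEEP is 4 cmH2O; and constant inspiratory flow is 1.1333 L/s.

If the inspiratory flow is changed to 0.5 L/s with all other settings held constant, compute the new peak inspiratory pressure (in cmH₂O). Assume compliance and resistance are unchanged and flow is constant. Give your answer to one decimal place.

PIP = Vt/C + R·V̇ + PEEP (constant-flow equation of motion).
Only the resistive term changes: ΔPIP = R × ΔV̇ = 7.5 × (0.5 − 1.1333) = 7.5 × -0.6333 = -4.75 cmH2O.
Original PIP = 510/78.5 + 7.5×1.1333 + 4 = 18.997 cmH2O; new PIP = 18.997 + (-4.75) = 14.247 cmH2O.

14.2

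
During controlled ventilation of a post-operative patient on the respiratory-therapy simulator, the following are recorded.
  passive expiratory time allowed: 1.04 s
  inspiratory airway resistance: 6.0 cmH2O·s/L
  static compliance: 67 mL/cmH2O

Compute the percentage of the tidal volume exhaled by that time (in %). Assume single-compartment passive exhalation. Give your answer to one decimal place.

τ = R × C = 6.0 × 67 mL/cmH2O = 6.0 × 0.067 L/cmH2O = 0.402 s.
Passive exhalation: V(t)/V₀ = e^(−t/τ) = e^(−1.04/0.402) = 0.07524.
Fraction exhaled = 1 − 0.07524 = 0.9248 → 92.48%.

92.5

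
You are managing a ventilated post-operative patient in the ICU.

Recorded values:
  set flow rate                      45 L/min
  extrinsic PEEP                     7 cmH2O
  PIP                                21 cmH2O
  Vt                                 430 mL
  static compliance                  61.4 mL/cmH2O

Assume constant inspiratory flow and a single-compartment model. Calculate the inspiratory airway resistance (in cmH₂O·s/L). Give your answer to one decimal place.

9.3

Flow: 45 L/min ÷ 60 = 0.75 L/s.
Equation of motion (constant flow): PIP = Vt/C + R·V̇ + PEEP.
R·V̇ = PIP − Vt/C − PEEP = 21 − 430/61.4 − 7 = 21 − 7.003 − 7 = 6.997 cmH2O.
R = 6.997 / 0.75 = 9.329 cmH2O·s/L.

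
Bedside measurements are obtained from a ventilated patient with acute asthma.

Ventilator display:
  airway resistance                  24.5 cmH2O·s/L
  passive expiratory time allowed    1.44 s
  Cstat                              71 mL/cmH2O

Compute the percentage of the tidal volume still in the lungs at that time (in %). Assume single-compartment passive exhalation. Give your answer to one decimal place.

τ = R × C = 24.5 × 71 mL/cmH2O = 24.5 × 0.071 L/cmH2O = 1.74 s.
Passive exhalation: V(t)/V₀ = e^(−t/τ) = e^(−1.44/1.74) = 0.4371.
Fraction remaining = 0.4371 → 43.71%.

43.7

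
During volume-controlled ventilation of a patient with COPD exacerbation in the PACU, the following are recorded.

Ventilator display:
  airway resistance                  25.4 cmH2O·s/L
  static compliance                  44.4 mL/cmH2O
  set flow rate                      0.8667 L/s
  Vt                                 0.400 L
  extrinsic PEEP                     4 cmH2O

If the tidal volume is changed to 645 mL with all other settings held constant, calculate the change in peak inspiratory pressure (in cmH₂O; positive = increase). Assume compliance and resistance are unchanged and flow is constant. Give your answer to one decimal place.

5.5

PIP = Vt/C + R·V̇ + PEEP (constant-flow equation of motion).
Only the elastic term changes: ΔPIP = ΔVt / C = (645 − 400) / 44.4 = 5.518 cmH2O.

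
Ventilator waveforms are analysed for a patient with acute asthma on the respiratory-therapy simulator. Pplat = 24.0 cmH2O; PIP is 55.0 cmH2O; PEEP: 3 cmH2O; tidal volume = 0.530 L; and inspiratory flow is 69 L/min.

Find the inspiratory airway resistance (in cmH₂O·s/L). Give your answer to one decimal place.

Flow: 69 L/min ÷ 60 = 1.15 L/s.
Raw = (PIP − Pplat) / flow = (55.0 − 24.0) / 1.15 = 31.0 / 1.15 = 26.957 cmH2O·s/L.

27.0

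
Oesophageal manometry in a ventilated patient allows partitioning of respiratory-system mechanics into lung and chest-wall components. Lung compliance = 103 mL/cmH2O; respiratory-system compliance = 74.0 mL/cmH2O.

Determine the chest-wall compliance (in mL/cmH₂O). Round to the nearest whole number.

263

1/Ccw = 1/Crs − 1/CL.
1/Ccw = 1/74.0 − 1/103 = 0.003805.
Ccw = 262.81 mL/cmH2O.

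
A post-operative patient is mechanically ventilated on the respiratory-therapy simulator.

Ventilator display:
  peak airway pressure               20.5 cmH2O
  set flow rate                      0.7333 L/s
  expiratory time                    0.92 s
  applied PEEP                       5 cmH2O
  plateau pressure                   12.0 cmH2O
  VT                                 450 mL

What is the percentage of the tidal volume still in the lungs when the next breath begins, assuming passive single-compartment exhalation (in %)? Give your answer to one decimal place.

R = (PIP − Pplat)/V̇ = (20.5 − 12.0) / 0.7333 = 8.5/0.7333 = 11.591 cmH2O·s/L.
C = Vt/(Pplat − PEEP) = 450.0 / (12.0 − 5) = 450.0/7.0 = 64.286 mL/cmH2O.
τ = R × C = 11.591 × 0.06429 L/cmH2O = 0.7452 s.
Fraction remaining at end-expiration = e^(−Te/τ) = e^(−0.92/0.7452) = 0.291 → 29.1%.

29.1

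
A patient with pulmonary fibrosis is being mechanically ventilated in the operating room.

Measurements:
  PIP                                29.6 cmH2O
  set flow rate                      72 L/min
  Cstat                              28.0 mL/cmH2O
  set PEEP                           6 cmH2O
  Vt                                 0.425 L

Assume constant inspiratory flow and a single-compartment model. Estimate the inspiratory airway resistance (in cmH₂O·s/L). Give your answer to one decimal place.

7.0

Flow: 72 L/min ÷ 60 = 1.2 L/s.
Equation of motion (constant flow): PIP = Vt/C + R·V̇ + PEEP.
R·V̇ = PIP − Vt/C − PEEP = 29.6 − 425/28.0 − 6 = 29.6 − 15.179 − 6 = 8.421 cmH2O.
R = 8.421 / 1.2 = 7.018 cmH2O·s/L.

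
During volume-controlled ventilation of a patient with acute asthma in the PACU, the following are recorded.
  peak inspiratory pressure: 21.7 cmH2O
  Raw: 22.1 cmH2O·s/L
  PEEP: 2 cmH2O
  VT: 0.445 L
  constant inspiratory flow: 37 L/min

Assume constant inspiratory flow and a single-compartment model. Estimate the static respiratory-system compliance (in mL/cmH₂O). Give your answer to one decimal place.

73.3

Flow: 37 L/min ÷ 60 = 0.6167 L/s.
Equation of motion (constant flow): PIP = Vt/C + R·V̇ + PEEP.
Vt/C = PIP − R·V̇ − PEEP = 21.7 − 22.1×0.6167 − 2 = 21.7 − 13.629 − 2 = 6.071 cmH2O.
C = Vt / 6.071 = 445 / 6.071 = 73.299 mL/cmH2O.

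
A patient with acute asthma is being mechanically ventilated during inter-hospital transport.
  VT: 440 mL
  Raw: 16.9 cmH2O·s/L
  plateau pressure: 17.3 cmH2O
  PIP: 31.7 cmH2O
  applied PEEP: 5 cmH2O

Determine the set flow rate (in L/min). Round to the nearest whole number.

flow = (PIP − Pplat) / Raw = (31.7 − 17.3) / 16.9 = 0.8521 L/s × 60 = 51.126 L/min.

51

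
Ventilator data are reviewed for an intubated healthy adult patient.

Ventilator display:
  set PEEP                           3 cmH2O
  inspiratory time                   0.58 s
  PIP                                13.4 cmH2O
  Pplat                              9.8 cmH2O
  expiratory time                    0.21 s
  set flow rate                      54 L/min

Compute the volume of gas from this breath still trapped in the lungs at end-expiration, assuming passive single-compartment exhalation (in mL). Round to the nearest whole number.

263

Flow: 54 L/min ÷ 60 = 0.9 L/s.
Vt = flow × Ti = 0.9 L/s × 0.58 s × 1000 mL/L = 522.0 mL.
R = (PIP − Pplat)/V̇ = (13.4 − 9.8) / 0.9 = 3.6/0.9 = 4.0 cmH2O·s/L.
C = Vt/(Pplat − PEEP) = 522.0 / (9.8 − 3) = 522.0/6.8 = 76.765 mL/cmH2O.
τ = R × C = 4.0 × 0.07677 L/cmH2O = 0.3071 s.
Fraction remaining = e^(−Te/τ) = e^(−0.21/0.3071) = 0.5047.
Trapped volume = 522.0 × 0.5047 = 263.45 mL.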